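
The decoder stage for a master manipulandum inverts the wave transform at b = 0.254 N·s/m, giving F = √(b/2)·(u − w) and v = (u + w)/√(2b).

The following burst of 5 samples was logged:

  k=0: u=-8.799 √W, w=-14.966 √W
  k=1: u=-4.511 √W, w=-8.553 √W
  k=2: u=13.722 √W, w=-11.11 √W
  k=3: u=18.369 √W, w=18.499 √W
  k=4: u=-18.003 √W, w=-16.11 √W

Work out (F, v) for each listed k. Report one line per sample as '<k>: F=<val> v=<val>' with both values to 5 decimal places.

0: F=2.19774 v=-33.34310
1: F=1.44045 v=-18.32923
2: F=8.84939 v=3.66472
3: F=-0.04633 v=51.72705
4: F=-0.67461 v=-47.86169

k=0: u−w=6.16700, u+w=-23.76500; √(b/2)=0.35637, √(2b)=0.71274; F=0.35637×6.167=2.19774, v=-23.76500/0.71274=-33.34310
k=1: u−w=4.04200, u+w=-13.06400; √(b/2)=0.35637, √(2b)=0.71274; F=0.35637×4.042=1.44045, v=-13.06400/0.71274=-18.32923
k=2: u−w=24.83200, u+w=2.61200; √(b/2)=0.35637, √(2b)=0.71274; F=0.35637×24.832=8.84939, v=2.61200/0.71274=3.66472
k=3: u−w=-0.13000, u+w=36.86800; √(b/2)=0.35637, √(2b)=0.71274; F=0.35637×(-0.13)=-0.04633, v=36.86800/0.71274=51.72705
k=4: u−w=-1.89300, u+w=-34.11300; √(b/2)=0.35637, √(2b)=0.71274; F=0.35637×(-1.893)=-0.67461, v=-34.11300/0.71274=-47.86169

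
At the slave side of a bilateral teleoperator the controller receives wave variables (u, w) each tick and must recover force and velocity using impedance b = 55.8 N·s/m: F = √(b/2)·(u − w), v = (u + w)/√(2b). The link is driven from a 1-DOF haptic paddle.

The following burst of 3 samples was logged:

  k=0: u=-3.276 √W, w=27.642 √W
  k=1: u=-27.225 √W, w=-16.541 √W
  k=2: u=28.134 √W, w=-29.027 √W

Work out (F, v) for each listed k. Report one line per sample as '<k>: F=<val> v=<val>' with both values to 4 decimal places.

k=0: u−w=-30.9180, u+w=24.3660; √(b/2)=5.2820, √(2b)=10.5641; F=5.2820×(-30.918)=-163.3103, v=24.3660/10.5641=2.3065
k=1: u−w=-10.6840, u+w=-43.7660; √(b/2)=5.2820, √(2b)=10.5641; F=5.2820×(-10.684)=-56.4334, v=-43.7660/10.5641=-4.1429
k=2: u−w=57.1610, u+w=-0.8930; √(b/2)=5.2820, √(2b)=10.5641; F=5.2820×57.161=301.9270, v=-0.8930/10.5641=-0.0845

0: F=-163.3103 v=2.3065
1: F=-56.4334 v=-4.1429
2: F=301.9270 v=-0.0845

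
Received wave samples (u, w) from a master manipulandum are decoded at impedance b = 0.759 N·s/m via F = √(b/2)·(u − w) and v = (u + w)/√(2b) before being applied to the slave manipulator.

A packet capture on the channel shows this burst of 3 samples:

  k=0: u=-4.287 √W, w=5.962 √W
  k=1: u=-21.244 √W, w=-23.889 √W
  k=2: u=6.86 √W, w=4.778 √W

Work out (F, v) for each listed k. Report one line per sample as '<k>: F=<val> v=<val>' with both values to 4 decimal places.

0: F=-6.3138 v=1.3595
1: F=1.6294 v=-36.6318
2: F=1.2826 v=9.4459

k=0: u−w=-10.2490, u+w=1.6750; √(b/2)=0.6160, √(2b)=1.2321; F=0.6160×(-10.249)=-6.3138, v=1.6750/1.2321=1.3595
k=1: u−w=2.6450, u+w=-45.1330; √(b/2)=0.6160, √(2b)=1.2321; F=0.6160×2.645=1.6294, v=-45.1330/1.2321=-36.6318
k=2: u−w=2.0820, u+w=11.6380; √(b/2)=0.6160, √(2b)=1.2321; F=0.6160×2.082=1.2826, v=11.6380/1.2321=9.4459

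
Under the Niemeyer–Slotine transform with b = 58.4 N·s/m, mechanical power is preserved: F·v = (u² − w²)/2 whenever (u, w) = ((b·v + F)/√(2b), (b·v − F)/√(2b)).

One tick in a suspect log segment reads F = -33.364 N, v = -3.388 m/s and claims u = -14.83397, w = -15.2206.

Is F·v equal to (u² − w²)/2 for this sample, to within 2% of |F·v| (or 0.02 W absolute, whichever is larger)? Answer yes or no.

no

F·v = (-33.364)×(-3.388) = 113.03723 W.
(u² − w²)/2 = (220.04667 − 231.66666)/2 = -5.81000 W.
|Δ| = 118.84723;  2% of max(1, |F·v|) = 2.26074.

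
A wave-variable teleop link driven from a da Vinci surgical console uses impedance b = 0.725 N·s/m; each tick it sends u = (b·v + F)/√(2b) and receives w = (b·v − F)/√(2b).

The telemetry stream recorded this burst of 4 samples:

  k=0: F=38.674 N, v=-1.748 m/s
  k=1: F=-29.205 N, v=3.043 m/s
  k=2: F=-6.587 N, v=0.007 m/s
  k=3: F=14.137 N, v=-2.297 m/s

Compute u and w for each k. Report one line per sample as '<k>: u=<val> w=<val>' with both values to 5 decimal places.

k=0: b·v=0.725×(-1.748)=-1.26730; √(2b)=1.20416; u=(-1.26730+38.674)/1.20416=31.06457, w=(-1.26730−38.674)/1.20416=-33.16944
k=1: b·v=0.725×3.043=2.20617; √(2b)=1.20416; u=(2.20617+(-29.205))/1.20416=-22.42130, w=(2.20617−(-29.205))/1.20416=26.08556
k=2: b·v=0.725×0.007=0.00507; √(2b)=1.20416; u=(0.00507+(-6.587))/1.20416=-5.46599, w=(0.00507−(-6.587))/1.20416=5.47442
k=3: b·v=0.725×(-2.297)=-1.66533; √(2b)=1.20416; u=(-1.66533+14.137)/1.20416=10.35716, w=(-1.66533−14.137)/1.20416=-13.12312

0: u=31.06457 w=-33.16944
1: u=-22.42130 w=26.08556
2: u=-5.46599 w=5.47442
3: u=10.35716 w=-13.12312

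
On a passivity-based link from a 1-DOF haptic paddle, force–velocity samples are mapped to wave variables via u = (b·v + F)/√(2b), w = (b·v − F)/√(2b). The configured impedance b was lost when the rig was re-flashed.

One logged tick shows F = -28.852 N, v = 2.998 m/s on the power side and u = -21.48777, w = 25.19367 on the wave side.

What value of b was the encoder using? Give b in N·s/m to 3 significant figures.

u + w = 3.7059;  u + w = √(2b)·v, so √(2b) = 3.7059/2.998 = 1.2361.
b = (√(2b))²/2 = 1.5280/2 = 0.7640.
(Check via u − w = 2F/√(2b): u − w = -46.6814, 2F/√(2b) = -46.6814.)

b = 0.764 N·s/m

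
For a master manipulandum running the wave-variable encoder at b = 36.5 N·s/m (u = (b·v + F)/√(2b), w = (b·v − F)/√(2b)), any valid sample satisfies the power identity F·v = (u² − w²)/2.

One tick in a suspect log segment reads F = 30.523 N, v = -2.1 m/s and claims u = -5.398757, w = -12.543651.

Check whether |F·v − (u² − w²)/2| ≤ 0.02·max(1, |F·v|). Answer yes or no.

yes

F·v = 30.523×(-2.1) = -64.098300 W.
(u² − w²)/2 = (29.146577 − 157.343180)/2 = -64.098302 W.
|Δ| = 0.000002;  2% of max(1, |F·v|) = 1.281966.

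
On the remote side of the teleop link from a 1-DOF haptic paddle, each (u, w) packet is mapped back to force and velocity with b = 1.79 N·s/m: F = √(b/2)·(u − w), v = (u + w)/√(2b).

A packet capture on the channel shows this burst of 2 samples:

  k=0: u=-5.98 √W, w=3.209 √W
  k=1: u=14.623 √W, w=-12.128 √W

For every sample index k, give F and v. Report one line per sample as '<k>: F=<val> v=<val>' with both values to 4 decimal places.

k=0: u−w=-9.1890, u+w=-2.7710; √(b/2)=0.9460, √(2b)=1.8921; F=0.9460×(-9.189)=-8.6932, v=-2.7710/1.8921=-1.4645
k=1: u−w=26.7510, u+w=2.4950; √(b/2)=0.9460, √(2b)=1.8921; F=0.9460×26.751=25.3076, v=2.4950/1.8921=1.3186

0: F=-8.6932 v=-1.4645
1: F=25.3076 v=1.3186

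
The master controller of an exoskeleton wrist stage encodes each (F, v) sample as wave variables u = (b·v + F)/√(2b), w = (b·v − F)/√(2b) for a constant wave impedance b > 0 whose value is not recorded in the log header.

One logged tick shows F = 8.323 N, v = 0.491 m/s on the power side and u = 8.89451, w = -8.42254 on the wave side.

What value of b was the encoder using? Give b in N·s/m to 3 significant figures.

u + w = 0.47197;  u + w = √(2b)·v, so √(2b) = 0.47197/0.491 = 0.96124.
b = (√(2b))²/2 = 0.92399/2 = 0.46199.
(Check via u − w = 2F/√(2b): u − w = 17.31705, 2F/√(2b) = 17.31717.)

b = 0.462 N·s/m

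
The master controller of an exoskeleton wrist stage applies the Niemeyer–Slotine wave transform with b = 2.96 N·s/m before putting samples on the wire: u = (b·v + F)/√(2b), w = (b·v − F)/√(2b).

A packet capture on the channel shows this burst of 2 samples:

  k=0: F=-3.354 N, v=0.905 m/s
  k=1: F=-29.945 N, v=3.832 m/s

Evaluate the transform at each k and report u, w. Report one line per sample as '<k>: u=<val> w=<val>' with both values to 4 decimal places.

k=0: b·v=2.96×0.905=2.6788; √(2b)=2.4331; u=(2.6788+(-3.354))/2.4331=-0.2775, w=(2.6788−(-3.354))/2.4331=2.4795
k=1: b·v=2.96×3.832=11.3427; √(2b)=2.4331; u=(11.3427+(-29.945))/2.4331=-7.6455, w=(11.3427−(-29.945))/2.4331=16.9691

0: u=-0.2775 w=2.4795
1: u=-7.6455 w=16.9691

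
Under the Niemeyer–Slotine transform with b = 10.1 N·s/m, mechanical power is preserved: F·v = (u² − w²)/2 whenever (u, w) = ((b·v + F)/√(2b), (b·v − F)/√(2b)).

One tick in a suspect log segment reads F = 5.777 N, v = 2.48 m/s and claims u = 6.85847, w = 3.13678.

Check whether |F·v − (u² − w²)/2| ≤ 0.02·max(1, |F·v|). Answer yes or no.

no

F·v = 5.777×2.48 = 14.32696 W.
(u² − w²)/2 = (47.03861 − 9.83939)/2 = 18.59961 W.
|Δ| = 4.27265;  2% of max(1, |F·v|) = 0.28654.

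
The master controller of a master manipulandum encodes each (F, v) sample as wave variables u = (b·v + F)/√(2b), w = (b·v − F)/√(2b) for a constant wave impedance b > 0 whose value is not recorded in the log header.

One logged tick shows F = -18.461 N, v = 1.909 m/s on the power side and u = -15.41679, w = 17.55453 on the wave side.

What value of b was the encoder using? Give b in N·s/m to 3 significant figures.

u + w = 2.1377;  u + w = √(2b)·v, so √(2b) = 2.1377/1.909 = 1.1198.
b = (√(2b))²/2 = 1.2540/2 = 0.6270.
(Check via u − w = 2F/√(2b): u − w = -32.9713, 2F/√(2b) = -32.9713.)

b = 0.627 N·s/m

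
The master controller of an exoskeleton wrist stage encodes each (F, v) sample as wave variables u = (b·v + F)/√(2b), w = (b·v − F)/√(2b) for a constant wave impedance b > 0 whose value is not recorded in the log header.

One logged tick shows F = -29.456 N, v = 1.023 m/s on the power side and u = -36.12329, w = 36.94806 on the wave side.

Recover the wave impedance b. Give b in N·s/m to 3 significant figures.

b = 0.325 N·s/m

u + w = 0.8248;  u + w = √(2b)·v, so √(2b) = 0.8248/1.023 = 0.8062.
b = (√(2b))²/2 = 0.6500/2 = 0.3250.
(Check via u − w = 2F/√(2b): u − w = -73.0713, 2F/√(2b) = -73.0713.)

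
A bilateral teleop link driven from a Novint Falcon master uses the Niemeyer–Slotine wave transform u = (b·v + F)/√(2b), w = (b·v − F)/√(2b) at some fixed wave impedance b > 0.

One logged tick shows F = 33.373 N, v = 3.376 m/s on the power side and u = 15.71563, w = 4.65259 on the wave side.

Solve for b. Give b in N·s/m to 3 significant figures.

b = 18.2 N·s/m

u + w = 20.36822;  u + w = √(2b)·v, so √(2b) = 20.36822/3.376 = 6.03324.
b = (√(2b))²/2 = 36.39999/2 = 18.20000.
(Check via u − w = 2F/√(2b): u − w = 11.06304, 2F/√(2b) = 11.06304.)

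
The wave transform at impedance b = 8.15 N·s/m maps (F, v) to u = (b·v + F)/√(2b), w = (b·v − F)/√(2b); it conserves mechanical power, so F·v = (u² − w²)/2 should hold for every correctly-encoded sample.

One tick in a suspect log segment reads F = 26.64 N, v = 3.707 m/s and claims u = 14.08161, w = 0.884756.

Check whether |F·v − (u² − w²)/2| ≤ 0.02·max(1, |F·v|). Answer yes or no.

yes

F·v = 26.64×3.707 = 98.754480 W.
(u² − w²)/2 = (198.291740 − 0.782793)/2 = 98.754474 W.
|Δ| = 0.000006;  2% of max(1, |F·v|) = 1.975090.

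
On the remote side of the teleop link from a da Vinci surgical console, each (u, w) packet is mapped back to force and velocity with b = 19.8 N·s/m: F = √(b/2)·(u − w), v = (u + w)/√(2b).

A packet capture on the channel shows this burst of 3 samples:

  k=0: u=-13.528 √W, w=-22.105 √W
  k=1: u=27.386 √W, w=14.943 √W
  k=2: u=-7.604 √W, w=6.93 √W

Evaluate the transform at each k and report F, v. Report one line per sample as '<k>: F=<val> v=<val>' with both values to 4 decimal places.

0: F=26.9869 v=-5.6625
1: F=39.1510 v=6.7265
2: F=-45.7302 v=-0.1071

k=0: u−w=8.5770, u+w=-35.6330; √(b/2)=3.1464, √(2b)=6.2929; F=3.1464×8.577=26.9869, v=-35.6330/6.2929=-5.6625
k=1: u−w=12.4430, u+w=42.3290; √(b/2)=3.1464, √(2b)=6.2929; F=3.1464×12.443=39.1510, v=42.3290/6.2929=6.7265
k=2: u−w=-14.5340, u+w=-0.6740; √(b/2)=3.1464, √(2b)=6.2929; F=3.1464×(-14.534)=-45.7302, v=-0.6740/6.2929=-0.1071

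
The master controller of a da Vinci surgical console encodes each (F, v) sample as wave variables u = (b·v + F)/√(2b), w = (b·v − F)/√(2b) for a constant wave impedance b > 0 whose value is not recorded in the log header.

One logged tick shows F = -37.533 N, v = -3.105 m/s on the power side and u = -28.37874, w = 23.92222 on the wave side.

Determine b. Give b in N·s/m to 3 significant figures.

u + w = -4.4565;  u + w = √(2b)·v, so √(2b) = -4.4565/(-3.105) = 1.4353.
b = (√(2b))²/2 = 2.0600/2 = 1.0300.
(Check via u − w = 2F/√(2b): u − w = -52.3010, 2F/√(2b) = -52.3009.)

b = 1.03 N·s/m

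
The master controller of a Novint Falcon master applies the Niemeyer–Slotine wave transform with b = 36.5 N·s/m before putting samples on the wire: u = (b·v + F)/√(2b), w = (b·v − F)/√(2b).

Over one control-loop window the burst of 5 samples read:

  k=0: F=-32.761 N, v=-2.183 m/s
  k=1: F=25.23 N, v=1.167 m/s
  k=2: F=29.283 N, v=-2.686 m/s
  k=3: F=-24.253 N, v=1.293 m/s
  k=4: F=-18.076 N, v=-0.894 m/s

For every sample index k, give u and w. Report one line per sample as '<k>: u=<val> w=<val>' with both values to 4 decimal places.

k=0: b·v=36.5×(-2.183)=-79.6795; √(2b)=8.5440; u=(-79.6795+(-32.761))/8.5440=-13.1602, w=(-79.6795−(-32.761))/8.5440=-5.4914
k=1: b·v=36.5×1.167=42.5955; √(2b)=8.5440; u=(42.5955+25.23)/8.5440=7.9384, w=(42.5955−25.23)/8.5440=2.0325
k=2: b·v=36.5×(-2.686)=-98.0390; √(2b)=8.5440; u=(-98.0390+29.283)/8.5440=-8.0473, w=(-98.0390−29.283)/8.5440=-14.9019
k=3: b·v=36.5×1.293=47.1945; √(2b)=8.5440; u=(47.1945+(-24.253))/8.5440=2.6851, w=(47.1945−(-24.253))/8.5440=8.3623
k=4: b·v=36.5×(-0.894)=-32.6310; √(2b)=8.5440; u=(-32.6310+(-18.076))/8.5440=-5.9348, w=(-32.6310−(-18.076))/8.5440=-1.7035

0: u=-13.1602 w=-5.4914
1: u=7.9384 w=2.0325
2: u=-8.0473 w=-14.9019
3: u=2.6851 w=8.3623
4: u=-5.9348 w=-1.7035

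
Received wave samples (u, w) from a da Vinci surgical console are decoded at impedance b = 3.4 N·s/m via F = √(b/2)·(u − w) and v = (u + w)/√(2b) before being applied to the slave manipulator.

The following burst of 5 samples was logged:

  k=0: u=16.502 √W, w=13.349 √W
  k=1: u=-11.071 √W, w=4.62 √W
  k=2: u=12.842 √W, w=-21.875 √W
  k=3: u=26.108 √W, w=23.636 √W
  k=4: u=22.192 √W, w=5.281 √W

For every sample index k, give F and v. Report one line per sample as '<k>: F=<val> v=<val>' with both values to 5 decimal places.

0: F=4.11101 v=11.44734
1: F=-20.45856 v=-2.47385
2: F=45.26543 v=-3.46400
3: F=3.22309 v=19.07595
4: F=22.04925 v=10.53541

k=0: u−w=3.15300, u+w=29.85100; √(b/2)=1.30384, √(2b)=2.60768; F=1.30384×3.153=4.11101, v=29.85100/2.60768=11.44734
k=1: u−w=-15.69100, u+w=-6.45100; √(b/2)=1.30384, √(2b)=2.60768; F=1.30384×(-15.691)=-20.45856, v=-6.45100/2.60768=-2.47385
k=2: u−w=34.71700, u+w=-9.03300; √(b/2)=1.30384, √(2b)=2.60768; F=1.30384×34.717=45.26543, v=-9.03300/2.60768=-3.46400
k=3: u−w=2.47200, u+w=49.74400; √(b/2)=1.30384, √(2b)=2.60768; F=1.30384×2.472=3.22309, v=49.74400/2.60768=19.07595
k=4: u−w=16.91100, u+w=27.47300; √(b/2)=1.30384, √(2b)=2.60768; F=1.30384×16.911=22.04925, v=27.47300/2.60768=10.53541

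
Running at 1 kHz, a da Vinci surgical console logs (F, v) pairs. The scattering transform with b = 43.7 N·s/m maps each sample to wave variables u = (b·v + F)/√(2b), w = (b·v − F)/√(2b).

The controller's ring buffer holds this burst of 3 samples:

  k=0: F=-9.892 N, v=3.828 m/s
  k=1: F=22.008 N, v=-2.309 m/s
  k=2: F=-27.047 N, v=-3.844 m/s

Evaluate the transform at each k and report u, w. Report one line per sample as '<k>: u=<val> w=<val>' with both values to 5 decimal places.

k=0: b·v=43.7×3.828=167.28360; √(2b)=9.34880; u=(167.28360+(-9.892))/9.34880=16.83549, w=(167.28360−(-9.892))/9.34880=18.95170
k=1: b·v=43.7×(-2.309)=-100.90330; √(2b)=9.34880; u=(-100.90330+22.008)/9.34880=-8.43909, w=(-100.90330−22.008)/9.34880=-13.14729
k=2: b·v=43.7×(-3.844)=-167.98280; √(2b)=9.34880; u=(-167.98280+(-27.047))/9.34880=-20.86149, w=(-167.98280−(-27.047))/9.34880=-15.07529

0: u=16.83549 w=18.95170
1: u=-8.43909 w=-13.14729
2: u=-20.86149 w=-15.07529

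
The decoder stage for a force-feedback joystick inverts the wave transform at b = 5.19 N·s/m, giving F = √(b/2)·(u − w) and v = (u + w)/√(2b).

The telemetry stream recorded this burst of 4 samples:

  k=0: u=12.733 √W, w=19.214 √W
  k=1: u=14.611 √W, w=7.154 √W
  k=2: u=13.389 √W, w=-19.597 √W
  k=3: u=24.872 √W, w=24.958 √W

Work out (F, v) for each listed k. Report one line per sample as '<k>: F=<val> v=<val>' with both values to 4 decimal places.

k=0: u−w=-6.4810, u+w=31.9470; √(b/2)=1.6109, √(2b)=3.2218; F=1.6109×(-6.481)=-10.4402, v=31.9470/3.2218=9.9159
k=1: u−w=7.4570, u+w=21.7650; √(b/2)=1.6109, √(2b)=3.2218; F=1.6109×7.457=12.0125, v=21.7650/3.2218=6.7555
k=2: u−w=32.9860, u+w=-6.2080; √(b/2)=1.6109, √(2b)=3.2218; F=1.6109×32.986=53.1372, v=-6.2080/3.2218=-1.9269
k=3: u−w=-0.0860, u+w=49.8300; √(b/2)=1.6109, √(2b)=3.2218; F=1.6109×(-0.086)=-0.1385, v=49.8300/3.2218=15.4665

0: F=-10.4402 v=9.9159
1: F=12.0125 v=6.7555
2: F=53.1372 v=-1.9269
3: F=-0.1385 v=15.4665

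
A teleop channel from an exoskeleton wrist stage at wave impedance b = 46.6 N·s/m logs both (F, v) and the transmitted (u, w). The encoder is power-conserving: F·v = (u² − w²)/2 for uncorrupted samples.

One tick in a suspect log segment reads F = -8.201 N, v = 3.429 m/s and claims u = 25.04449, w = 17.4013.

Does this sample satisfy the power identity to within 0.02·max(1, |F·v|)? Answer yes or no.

no

F·v = (-8.201)×3.429 = -28.1212 W.
(u² − w²)/2 = (627.2265 − 302.8052)/2 = 162.2106 W.
|Δ| = 190.3318;  2% of max(1, |F·v|) = 0.5624.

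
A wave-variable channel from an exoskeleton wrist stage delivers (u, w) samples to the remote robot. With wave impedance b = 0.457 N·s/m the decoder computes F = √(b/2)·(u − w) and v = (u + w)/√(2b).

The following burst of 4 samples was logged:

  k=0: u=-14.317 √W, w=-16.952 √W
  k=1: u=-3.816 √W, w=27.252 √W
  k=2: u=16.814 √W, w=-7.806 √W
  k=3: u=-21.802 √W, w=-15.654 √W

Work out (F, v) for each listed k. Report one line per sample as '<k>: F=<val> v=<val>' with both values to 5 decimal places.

0: F=1.25957 v=-32.70701
1: F=-14.85102 v=24.51379
2: F=11.76877 v=9.42226
3: F=-2.93885 v=-39.17854

k=0: u−w=2.63500, u+w=-31.26900; √(b/2)=0.47802, √(2b)=0.95603; F=0.47802×2.635=1.25957, v=-31.26900/0.95603=-32.70701
k=1: u−w=-31.06800, u+w=23.43600; √(b/2)=0.47802, √(2b)=0.95603; F=0.47802×(-31.068)=-14.85102, v=23.43600/0.95603=24.51379
k=2: u−w=24.62000, u+w=9.00800; √(b/2)=0.47802, √(2b)=0.95603; F=0.47802×24.62=11.76877, v=9.00800/0.95603=9.42226
k=3: u−w=-6.14800, u+w=-37.45600; √(b/2)=0.47802, √(2b)=0.95603; F=0.47802×(-6.148)=-2.93885, v=-37.45600/0.95603=-39.17854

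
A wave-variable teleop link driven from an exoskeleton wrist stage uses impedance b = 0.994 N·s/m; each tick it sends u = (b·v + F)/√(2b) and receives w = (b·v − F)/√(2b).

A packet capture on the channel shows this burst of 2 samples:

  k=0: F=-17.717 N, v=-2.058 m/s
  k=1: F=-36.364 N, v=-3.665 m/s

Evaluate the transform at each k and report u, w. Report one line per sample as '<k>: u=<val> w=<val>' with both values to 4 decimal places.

k=0: b·v=0.994×(-2.058)=-2.0457; √(2b)=1.4100; u=(-2.0457+(-17.717))/1.4100=-14.0164, w=(-2.0457−(-17.717))/1.4100=11.1147
k=1: b·v=0.994×(-3.665)=-3.6430; √(2b)=1.4100; u=(-3.6430+(-36.364))/1.4100=-28.3745, w=(-3.6430−(-36.364))/1.4100=23.2070

0: u=-14.0164 w=11.1147
1: u=-28.3745 w=23.2070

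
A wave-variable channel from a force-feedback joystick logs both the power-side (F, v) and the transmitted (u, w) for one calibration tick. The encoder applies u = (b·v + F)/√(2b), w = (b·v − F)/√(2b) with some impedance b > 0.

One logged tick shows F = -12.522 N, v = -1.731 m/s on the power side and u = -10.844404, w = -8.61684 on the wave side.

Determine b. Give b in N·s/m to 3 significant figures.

u + w = -19.461244;  u + w = √(2b)·v, so √(2b) = -19.461244/(-1.731) = 11.242775.
b = (√(2b))²/2 = 126.399996/2 = 63.199998.
(Check via u − w = 2F/√(2b): u − w = -2.227564, 2F/√(2b) = -2.227564.)

b = 63.2 N·s/m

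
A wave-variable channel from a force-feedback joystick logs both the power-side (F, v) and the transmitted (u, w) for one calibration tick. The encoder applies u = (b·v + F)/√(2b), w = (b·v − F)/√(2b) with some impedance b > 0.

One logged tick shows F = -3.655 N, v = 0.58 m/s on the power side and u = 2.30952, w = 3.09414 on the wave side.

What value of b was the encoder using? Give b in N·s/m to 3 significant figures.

b = 43.4 N·s/m

u + w = 5.40366;  u + w = √(2b)·v, so √(2b) = 5.40366/0.58 = 9.31666.
b = (√(2b))²/2 = 86.80006/2 = 43.40003.
(Check via u − w = 2F/√(2b): u − w = -0.78462, 2F/√(2b) = -0.78462.)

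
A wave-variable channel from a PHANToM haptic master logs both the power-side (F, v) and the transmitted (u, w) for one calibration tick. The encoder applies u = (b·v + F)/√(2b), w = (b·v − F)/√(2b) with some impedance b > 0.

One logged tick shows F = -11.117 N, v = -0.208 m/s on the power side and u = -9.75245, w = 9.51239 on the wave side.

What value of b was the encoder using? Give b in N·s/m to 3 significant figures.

u + w = -0.24006;  u + w = √(2b)·v, so √(2b) = -0.24006/(-0.208) = 1.15413.
b = (√(2b))²/2 = 1.33203/2 = 0.66601.
(Check via u − w = 2F/√(2b): u − w = -19.26484, 2F/√(2b) = -19.26465.)

b = 0.666 N·s/m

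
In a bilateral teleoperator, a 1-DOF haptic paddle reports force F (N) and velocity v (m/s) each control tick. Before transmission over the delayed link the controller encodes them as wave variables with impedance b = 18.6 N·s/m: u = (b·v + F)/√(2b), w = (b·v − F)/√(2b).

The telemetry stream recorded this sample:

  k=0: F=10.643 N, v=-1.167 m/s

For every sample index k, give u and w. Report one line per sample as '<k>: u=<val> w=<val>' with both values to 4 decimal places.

0: u=-1.8139 w=-5.3039

k=0: b·v=18.6×(-1.167)=-21.7062; √(2b)=6.0992; u=(-21.7062+10.643)/6.0992=-1.8139, w=(-21.7062−10.643)/6.0992=-5.3039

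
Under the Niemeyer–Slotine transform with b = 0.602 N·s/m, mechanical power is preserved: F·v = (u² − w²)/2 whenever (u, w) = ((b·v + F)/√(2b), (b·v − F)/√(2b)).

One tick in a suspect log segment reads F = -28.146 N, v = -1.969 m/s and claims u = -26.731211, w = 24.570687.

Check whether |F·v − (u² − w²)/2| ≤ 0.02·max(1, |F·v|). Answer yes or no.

F·v = (-28.146)×(-1.969) = 55.419474 W.
(u² − w²)/2 = (714.557642 − 603.718660)/2 = 55.419491 W.
|Δ| = 0.000017;  2% of max(1, |F·v|) = 1.108389.

yes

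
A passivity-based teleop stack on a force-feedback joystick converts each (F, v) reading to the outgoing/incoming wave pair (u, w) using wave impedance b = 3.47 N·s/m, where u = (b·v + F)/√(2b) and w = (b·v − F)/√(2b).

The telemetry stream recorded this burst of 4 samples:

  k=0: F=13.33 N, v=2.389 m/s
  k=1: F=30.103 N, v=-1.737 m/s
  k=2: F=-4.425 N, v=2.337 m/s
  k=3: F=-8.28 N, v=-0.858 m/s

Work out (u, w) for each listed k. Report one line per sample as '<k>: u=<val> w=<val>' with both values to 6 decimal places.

0: u=8.206775 w=-1.913222
1: u=9.138977 w=-13.714908
2: u=1.398575 w=4.757989
3: u=-4.273197 w=2.012893

k=0: b·v=3.47×2.389=8.289830; √(2b)=2.634388; u=(8.289830+13.33)/2.634388=8.206775, w=(8.289830−13.33)/2.634388=-1.913222
k=1: b·v=3.47×(-1.737)=-6.027390; √(2b)=2.634388; u=(-6.027390+30.103)/2.634388=9.138977, w=(-6.027390−30.103)/2.634388=-13.714908
k=2: b·v=3.47×2.337=8.109390; √(2b)=2.634388; u=(8.109390+(-4.425))/2.634388=1.398575, w=(8.109390−(-4.425))/2.634388=4.757989
k=3: b·v=3.47×(-0.858)=-2.977260; √(2b)=2.634388; u=(-2.977260+(-8.28))/2.634388=-4.273197, w=(-2.977260−(-8.28))/2.634388=2.012893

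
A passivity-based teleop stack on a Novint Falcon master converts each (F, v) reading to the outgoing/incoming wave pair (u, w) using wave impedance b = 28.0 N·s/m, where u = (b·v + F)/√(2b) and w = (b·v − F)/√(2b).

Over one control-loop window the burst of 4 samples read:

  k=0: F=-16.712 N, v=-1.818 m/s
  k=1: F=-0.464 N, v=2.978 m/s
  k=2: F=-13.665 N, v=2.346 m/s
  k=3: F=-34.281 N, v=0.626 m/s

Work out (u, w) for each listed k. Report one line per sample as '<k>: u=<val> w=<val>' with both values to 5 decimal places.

k=0: b·v=28.0×(-1.818)=-50.90400; √(2b)=7.48331; u=(-50.90400+(-16.712))/7.48331=-9.03557, w=(-50.90400−(-16.712))/7.48331=-4.56910
k=1: b·v=28.0×2.978=83.38400; √(2b)=7.48331; u=(83.38400+(-0.464))/7.48331=11.08065, w=(83.38400−(-0.464))/7.48331=11.20466
k=2: b·v=28.0×2.346=65.68800; √(2b)=7.48331; u=(65.68800+(-13.665))/7.48331=6.95187, w=(65.68800−(-13.665))/7.48331=10.60399
k=3: b·v=28.0×0.626=17.52800; √(2b)=7.48331; u=(17.52800+(-34.281))/7.48331=-2.23871, w=(17.52800−(-34.281))/7.48331=6.92327

0: u=-9.03557 w=-4.56910
1: u=11.08065 w=11.20466
2: u=6.95187 w=10.60399
3: u=-2.23871 w=6.92327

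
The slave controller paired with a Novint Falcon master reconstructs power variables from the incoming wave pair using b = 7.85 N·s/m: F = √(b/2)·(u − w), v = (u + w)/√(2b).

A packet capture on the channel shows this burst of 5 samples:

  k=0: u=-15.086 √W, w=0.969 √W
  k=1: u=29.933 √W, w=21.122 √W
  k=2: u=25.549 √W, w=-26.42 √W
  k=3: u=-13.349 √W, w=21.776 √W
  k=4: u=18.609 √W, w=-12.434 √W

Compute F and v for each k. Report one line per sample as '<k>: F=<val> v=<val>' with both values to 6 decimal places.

k=0: u−w=-16.055000, u+w=-14.117000; √(b/2)=1.981161, √(2b)=3.962323; F=1.981161×(-16.055)=-31.807544, v=-14.117000/3.962323=-3.562809
k=1: u−w=8.811000, u+w=51.055000; √(b/2)=1.981161, √(2b)=3.962323; F=1.981161×8.811=17.456012, v=51.055000/3.962323=12.885120
k=2: u−w=51.969000, u+w=-0.871000; √(b/2)=1.981161, √(2b)=3.962323; F=1.981161×51.969=102.958970, v=-0.871000/3.962323=-0.219821
k=3: u−w=-35.125000, u+w=8.427000; √(b/2)=1.981161, √(2b)=3.962323; F=1.981161×(-35.125)=-69.588290, v=8.427000/3.962323=2.126783
k=4: u−w=31.043000, u+w=6.175000; √(b/2)=1.981161, √(2b)=3.962323; F=1.981161×31.043=61.501189, v=6.175000/3.962323=1.558429

0: F=-31.807544 v=-3.562809
1: F=17.456012 v=12.885120
2: F=102.958970 v=-0.219821
3: F=-69.588290 v=2.126783
4: F=61.501189 v=1.558429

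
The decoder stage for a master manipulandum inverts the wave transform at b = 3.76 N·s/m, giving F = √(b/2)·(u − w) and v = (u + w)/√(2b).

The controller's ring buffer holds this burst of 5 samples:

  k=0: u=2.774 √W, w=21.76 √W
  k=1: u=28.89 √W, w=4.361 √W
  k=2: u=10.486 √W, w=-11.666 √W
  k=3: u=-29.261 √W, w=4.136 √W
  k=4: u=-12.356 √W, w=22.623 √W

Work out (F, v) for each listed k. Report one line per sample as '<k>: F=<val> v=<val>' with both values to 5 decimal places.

k=0: u−w=-18.98600, u+w=24.53400; √(b/2)=1.37113, √(2b)=2.74226; F=1.37113×(-18.986)=-26.03229, v=24.53400/2.74226=8.94663
k=1: u−w=24.52900, u+w=33.25100; √(b/2)=1.37113, √(2b)=2.74226; F=1.37113×24.529=33.63247, v=33.25100/2.74226=12.12539
k=2: u−w=22.15200, u+w=-1.18000; √(b/2)=1.37113, √(2b)=2.74226; F=1.37113×22.152=30.37329, v=-1.18000/2.74226=-0.43030
k=3: u−w=-33.39700, u+w=-25.12500; √(b/2)=1.37113, √(2b)=2.74226; F=1.37113×(-33.397)=-45.79166, v=-25.12500/2.74226=-9.16214
k=4: u−w=-34.97900, u+w=10.26700; √(b/2)=1.37113, √(2b)=2.74226; F=1.37113×(-34.979)=-47.96079, v=10.26700/2.74226=3.74399

0: F=-26.03229 v=8.94663
1: F=33.63247 v=12.12539
2: F=30.37329 v=-0.43030
3: F=-45.79166 v=-9.16214
4: F=-47.96079 v=3.74399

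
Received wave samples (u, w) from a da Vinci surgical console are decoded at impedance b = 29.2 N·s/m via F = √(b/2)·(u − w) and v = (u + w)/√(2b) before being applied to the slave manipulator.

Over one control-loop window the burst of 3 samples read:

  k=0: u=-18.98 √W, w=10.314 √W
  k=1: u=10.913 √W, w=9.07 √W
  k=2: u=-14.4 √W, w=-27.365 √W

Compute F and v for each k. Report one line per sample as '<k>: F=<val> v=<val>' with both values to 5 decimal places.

k=0: u−w=-29.29400, u+w=-8.66600; √(b/2)=3.82099, √(2b)=7.64199; F=3.82099×(-29.294)=-111.93222, v=-8.66600/7.64199=-1.13400
k=1: u−w=1.84300, u+w=19.98300; √(b/2)=3.82099, √(2b)=7.64199; F=3.82099×1.843=7.04209, v=19.98300/7.64199=2.61490
k=2: u−w=12.96500, u+w=-41.76500; √(b/2)=3.82099, √(2b)=7.64199; F=3.82099×12.965=49.53920, v=-41.76500/7.64199=-5.46520

0: F=-111.93222 v=-1.13400
1: F=7.04209 v=2.61490
2: F=49.53920 v=-5.46520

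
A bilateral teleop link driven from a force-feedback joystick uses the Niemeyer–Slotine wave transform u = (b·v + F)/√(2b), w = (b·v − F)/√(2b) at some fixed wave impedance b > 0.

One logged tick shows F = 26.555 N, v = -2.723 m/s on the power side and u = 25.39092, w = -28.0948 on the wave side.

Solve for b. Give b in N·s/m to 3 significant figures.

b = 0.493 N·s/m

u + w = -2.7039;  u + w = √(2b)·v, so √(2b) = -2.7039/(-2.723) = 0.9930.
b = (√(2b))²/2 = 0.9860/2 = 0.4930.
(Check via u − w = 2F/√(2b): u − w = 53.4857, 2F/√(2b) = 53.4856.)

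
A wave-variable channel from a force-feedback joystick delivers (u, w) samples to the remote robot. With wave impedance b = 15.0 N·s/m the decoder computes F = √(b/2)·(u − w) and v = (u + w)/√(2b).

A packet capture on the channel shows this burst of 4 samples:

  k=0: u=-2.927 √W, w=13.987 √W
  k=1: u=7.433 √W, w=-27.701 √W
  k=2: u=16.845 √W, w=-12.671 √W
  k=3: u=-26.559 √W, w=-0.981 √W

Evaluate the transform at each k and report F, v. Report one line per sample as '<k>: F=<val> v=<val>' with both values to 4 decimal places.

k=0: u−w=-16.9140, u+w=11.0600; √(b/2)=2.7386, √(2b)=5.4772; F=2.7386×(-16.914)=-46.3209, v=11.0600/5.4772=2.0193
k=1: u−w=35.1340, u+w=-20.2680; √(b/2)=2.7386, √(2b)=5.4772; F=2.7386×35.134=96.2184, v=-20.2680/5.4772=-3.7004
k=2: u−w=29.5160, u+w=4.1740; √(b/2)=2.7386, √(2b)=5.4772; F=2.7386×29.516=80.8329, v=4.1740/5.4772=0.7621
k=3: u−w=-25.5780, u+w=-27.5400; √(b/2)=2.7386, √(2b)=5.4772; F=2.7386×(-25.578)=-70.0482, v=-27.5400/5.4772=-5.0281

0: F=-46.3209 v=2.0193
1: F=96.2184 v=-3.7004
2: F=80.8329 v=0.7621
3: F=-70.0482 v=-5.0281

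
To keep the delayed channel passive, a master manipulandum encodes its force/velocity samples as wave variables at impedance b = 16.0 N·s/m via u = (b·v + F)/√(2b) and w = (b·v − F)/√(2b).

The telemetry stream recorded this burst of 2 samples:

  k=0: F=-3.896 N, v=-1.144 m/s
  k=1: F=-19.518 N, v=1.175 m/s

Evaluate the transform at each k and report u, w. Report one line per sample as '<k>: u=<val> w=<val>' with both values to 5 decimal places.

0: u=-3.92444 w=-2.54700
1: u=-0.12693 w=6.77373

k=0: b·v=16.0×(-1.144)=-18.30400; √(2b)=5.65685; u=(-18.30400+(-3.896))/5.65685=-3.92444, w=(-18.30400−(-3.896))/5.65685=-2.54700
k=1: b·v=16.0×1.175=18.80000; √(2b)=5.65685; u=(18.80000+(-19.518))/5.65685=-0.12693, w=(18.80000−(-19.518))/5.65685=6.77373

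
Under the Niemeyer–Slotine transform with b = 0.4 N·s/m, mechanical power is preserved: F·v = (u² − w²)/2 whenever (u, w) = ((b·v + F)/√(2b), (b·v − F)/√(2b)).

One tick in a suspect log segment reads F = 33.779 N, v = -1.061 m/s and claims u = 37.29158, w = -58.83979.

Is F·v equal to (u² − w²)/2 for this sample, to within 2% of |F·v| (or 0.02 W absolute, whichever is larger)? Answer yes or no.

F·v = 33.779×(-1.061) = -35.8395 W.
(u² − w²)/2 = (1390.6619 − 3462.1209)/2 = -1035.7295 W.
|Δ| = 999.8900;  2% of max(1, |F·v|) = 0.7168.

no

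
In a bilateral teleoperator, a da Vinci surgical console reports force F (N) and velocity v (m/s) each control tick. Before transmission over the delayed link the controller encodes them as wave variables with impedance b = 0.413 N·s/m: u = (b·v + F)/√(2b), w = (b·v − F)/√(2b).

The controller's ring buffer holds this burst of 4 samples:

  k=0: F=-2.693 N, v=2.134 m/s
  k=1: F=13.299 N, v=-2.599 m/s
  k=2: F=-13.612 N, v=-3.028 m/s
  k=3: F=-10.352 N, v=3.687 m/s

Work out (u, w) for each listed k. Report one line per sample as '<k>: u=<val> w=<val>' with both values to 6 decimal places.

0: u=-1.993362 w=3.932838
1: u=13.451807 w=-15.813896
2: u=-16.353236 w=13.601252
3: u=-9.714819 w=13.065732

k=0: b·v=0.413×2.134=0.881342; √(2b)=0.908845; u=(0.881342+(-2.693))/0.908845=-1.993362, w=(0.881342−(-2.693))/0.908845=3.932838
k=1: b·v=0.413×(-2.599)=-1.073387; √(2b)=0.908845; u=(-1.073387+13.299)/0.908845=13.451807, w=(-1.073387−13.299)/0.908845=-15.813896
k=2: b·v=0.413×(-3.028)=-1.250564; √(2b)=0.908845; u=(-1.250564+(-13.612))/0.908845=-16.353236, w=(-1.250564−(-13.612))/0.908845=13.601252
k=3: b·v=0.413×3.687=1.522731; √(2b)=0.908845; u=(1.522731+(-10.352))/0.908845=-9.714819, w=(1.522731−(-10.352))/0.908845=13.065732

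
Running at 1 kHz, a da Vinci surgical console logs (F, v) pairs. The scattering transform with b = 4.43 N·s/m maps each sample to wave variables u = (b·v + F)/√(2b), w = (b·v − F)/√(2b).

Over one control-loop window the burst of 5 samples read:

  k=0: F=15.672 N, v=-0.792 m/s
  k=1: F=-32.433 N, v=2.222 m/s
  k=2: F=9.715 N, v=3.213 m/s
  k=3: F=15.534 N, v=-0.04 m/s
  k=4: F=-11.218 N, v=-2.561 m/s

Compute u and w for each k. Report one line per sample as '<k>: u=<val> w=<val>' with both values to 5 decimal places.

0: u=4.08639 w=-6.44384
1: u=-7.58910 w=14.20305
2: u=8.04569 w=1.51805
3: u=5.15922 w=-5.27828
4: u=-7.58027 w=-0.04274

k=0: b·v=4.43×(-0.792)=-3.50856; √(2b)=2.97658; u=(-3.50856+15.672)/2.97658=4.08639, w=(-3.50856−15.672)/2.97658=-6.44384
k=1: b·v=4.43×2.222=9.84346; √(2b)=2.97658; u=(9.84346+(-32.433))/2.97658=-7.58910, w=(9.84346−(-32.433))/2.97658=14.20305
k=2: b·v=4.43×3.213=14.23359; √(2b)=2.97658; u=(14.23359+9.715)/2.97658=8.04569, w=(14.23359−9.715)/2.97658=1.51805
k=3: b·v=4.43×(-0.04)=-0.17720; √(2b)=2.97658; u=(-0.17720+15.534)/2.97658=5.15922, w=(-0.17720−15.534)/2.97658=-5.27828
k=4: b·v=4.43×(-2.561)=-11.34523; √(2b)=2.97658; u=(-11.34523+(-11.218))/2.97658=-7.58027, w=(-11.34523−(-11.218))/2.97658=-0.04274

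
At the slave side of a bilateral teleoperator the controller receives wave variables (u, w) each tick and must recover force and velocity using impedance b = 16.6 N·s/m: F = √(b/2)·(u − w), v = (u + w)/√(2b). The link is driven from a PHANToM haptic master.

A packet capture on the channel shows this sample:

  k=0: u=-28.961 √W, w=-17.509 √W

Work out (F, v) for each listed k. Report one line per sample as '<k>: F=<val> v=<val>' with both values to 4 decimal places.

0: F=-32.9929 v=-8.0650

k=0: u−w=-11.4520, u+w=-46.4700; √(b/2)=2.8810, √(2b)=5.7619; F=2.8810×(-11.452)=-32.9929, v=-46.4700/5.7619=-8.0650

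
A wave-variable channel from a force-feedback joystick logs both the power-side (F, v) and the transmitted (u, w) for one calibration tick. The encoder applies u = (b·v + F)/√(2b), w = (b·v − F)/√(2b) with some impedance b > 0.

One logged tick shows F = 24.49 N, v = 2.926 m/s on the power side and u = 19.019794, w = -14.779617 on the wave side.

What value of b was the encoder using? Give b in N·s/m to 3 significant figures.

b = 1.05 N·s/m

u + w = 4.240177;  u + w = √(2b)·v, so √(2b) = 4.240177/2.926 = 1.449138.
b = (√(2b))²/2 = 2.100000/2 = 1.050000.
(Check via u − w = 2F/√(2b): u − w = 33.799411, 2F/√(2b) = 33.799410.)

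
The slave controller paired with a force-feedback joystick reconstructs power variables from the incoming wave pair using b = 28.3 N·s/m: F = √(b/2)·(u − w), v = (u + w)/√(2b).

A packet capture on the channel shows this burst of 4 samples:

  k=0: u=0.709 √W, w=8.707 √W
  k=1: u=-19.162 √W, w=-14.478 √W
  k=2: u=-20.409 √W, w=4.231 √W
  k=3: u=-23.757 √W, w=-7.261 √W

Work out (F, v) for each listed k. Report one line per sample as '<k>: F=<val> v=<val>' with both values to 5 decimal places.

0: F=-30.08567 v=1.25158
1: F=-17.61956 v=-4.47144
2: F=-92.68702 v=-2.15039
3: F=-62.05215 v=-4.12293

k=0: u−w=-7.99800, u+w=9.41600; √(b/2)=3.76165, √(2b)=7.52330; F=3.76165×(-7.998)=-30.08567, v=9.41600/7.52330=1.25158
k=1: u−w=-4.68400, u+w=-33.64000; √(b/2)=3.76165, √(2b)=7.52330; F=3.76165×(-4.684)=-17.61956, v=-33.64000/7.52330=-4.47144
k=2: u−w=-24.64000, u+w=-16.17800; √(b/2)=3.76165, √(2b)=7.52330; F=3.76165×(-24.64)=-92.68702, v=-16.17800/7.52330=-2.15039
k=3: u−w=-16.49600, u+w=-31.01800; √(b/2)=3.76165, √(2b)=7.52330; F=3.76165×(-16.496)=-62.05215, v=-31.01800/7.52330=-4.12293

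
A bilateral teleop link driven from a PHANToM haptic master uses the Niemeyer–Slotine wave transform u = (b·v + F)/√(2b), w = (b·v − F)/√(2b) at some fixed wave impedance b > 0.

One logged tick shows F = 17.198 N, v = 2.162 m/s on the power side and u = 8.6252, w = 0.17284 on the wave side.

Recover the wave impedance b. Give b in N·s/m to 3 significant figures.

u + w = 8.7980;  u + w = √(2b)·v, so √(2b) = 8.7980/2.162 = 4.0694.
b = (√(2b))²/2 = 16.5600/2 = 8.2800.
(Check via u − w = 2F/√(2b): u − w = 8.4524, 2F/√(2b) = 8.4524.)

b = 8.28 N·s/m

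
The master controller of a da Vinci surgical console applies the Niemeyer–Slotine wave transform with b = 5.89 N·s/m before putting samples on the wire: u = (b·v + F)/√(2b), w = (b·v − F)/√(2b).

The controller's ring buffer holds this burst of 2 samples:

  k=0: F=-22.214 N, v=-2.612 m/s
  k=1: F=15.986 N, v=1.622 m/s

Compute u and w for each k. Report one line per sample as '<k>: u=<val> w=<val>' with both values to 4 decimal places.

0: u=-10.9547 w=1.9898
1: u=7.4412 w=-1.8741

k=0: b·v=5.89×(-2.612)=-15.3847; √(2b)=3.4322; u=(-15.3847+(-22.214))/3.4322=-10.9547, w=(-15.3847−(-22.214))/3.4322=1.9898
k=1: b·v=5.89×1.622=9.5536; √(2b)=3.4322; u=(9.5536+15.986)/3.4322=7.4412, w=(9.5536−15.986)/3.4322=-1.8741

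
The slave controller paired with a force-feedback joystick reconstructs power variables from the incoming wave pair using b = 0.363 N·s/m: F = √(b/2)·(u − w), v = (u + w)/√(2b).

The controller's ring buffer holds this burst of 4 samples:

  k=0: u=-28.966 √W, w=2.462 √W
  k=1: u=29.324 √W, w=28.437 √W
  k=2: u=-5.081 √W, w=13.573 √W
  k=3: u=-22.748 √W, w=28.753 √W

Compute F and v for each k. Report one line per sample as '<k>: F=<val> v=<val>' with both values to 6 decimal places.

k=0: u−w=-31.428000, u+w=-26.504000; √(b/2)=0.426028, √(2b)=0.852056; F=0.426028×(-31.428)=-13.389213, v=-26.504000/0.852056=-31.105924
k=1: u−w=0.887000, u+w=57.761000; √(b/2)=0.426028, √(2b)=0.852056; F=0.426028×0.887=0.377887, v=57.761000/0.852056=67.790119
k=2: u−w=-18.654000, u+w=8.492000; √(b/2)=0.426028, √(2b)=0.852056; F=0.426028×(-18.654)=-7.947129, v=8.492000/0.852056=9.966477
k=3: u−w=-51.501000, u+w=6.005000; √(b/2)=0.426028, √(2b)=0.852056; F=0.426028×(-51.501)=-21.940877, v=6.005000/0.852056=7.047656

0: F=-13.389213 v=-31.105924
1: F=0.377887 v=67.790119
2: F=-7.947129 v=9.966477
3: F=-21.940877 v=7.047656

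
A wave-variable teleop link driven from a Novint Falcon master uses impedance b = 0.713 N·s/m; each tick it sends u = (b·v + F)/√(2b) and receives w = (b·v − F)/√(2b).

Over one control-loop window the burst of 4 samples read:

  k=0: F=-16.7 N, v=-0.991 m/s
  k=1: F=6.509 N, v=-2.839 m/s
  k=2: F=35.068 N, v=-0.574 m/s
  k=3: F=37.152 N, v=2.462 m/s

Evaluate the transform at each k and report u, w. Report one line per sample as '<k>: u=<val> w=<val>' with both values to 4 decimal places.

k=0: b·v=0.713×(-0.991)=-0.7066; √(2b)=1.1942; u=(-0.7066+(-16.7))/1.1942=-14.5765, w=(-0.7066−(-16.7))/1.1942=13.3931
k=1: b·v=0.713×(-2.839)=-2.0242; √(2b)=1.1942; u=(-2.0242+6.509)/1.1942=3.7556, w=(-2.0242−6.509)/1.1942=-7.1458
k=2: b·v=0.713×(-0.574)=-0.4093; √(2b)=1.1942; u=(-0.4093+35.068)/1.1942=29.0237, w=(-0.4093−35.068)/1.1942=-29.7092
k=3: b·v=0.713×2.462=1.7554; √(2b)=1.1942; u=(1.7554+37.152)/1.1942=32.5816, w=(1.7554−37.152)/1.1942=-29.6416

0: u=-14.5765 w=13.3931
1: u=3.7556 w=-7.1458
2: u=29.0237 w=-29.7092
3: u=32.5816 w=-29.6416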